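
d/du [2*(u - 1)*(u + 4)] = 4*u + 6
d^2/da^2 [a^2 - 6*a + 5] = 2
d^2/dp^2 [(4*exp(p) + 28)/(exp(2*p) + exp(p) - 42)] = 4*(exp(p) + 6)*exp(p)/(exp(3*p) - 18*exp(2*p) + 108*exp(p) - 216)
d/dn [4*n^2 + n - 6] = 8*n + 1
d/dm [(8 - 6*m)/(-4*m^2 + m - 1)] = 2*(-12*m^2 + 32*m - 1)/(16*m^4 - 8*m^3 + 9*m^2 - 2*m + 1)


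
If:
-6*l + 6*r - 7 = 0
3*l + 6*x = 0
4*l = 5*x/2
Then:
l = 0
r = 7/6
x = 0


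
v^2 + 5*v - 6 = (v - 1)*(v + 6)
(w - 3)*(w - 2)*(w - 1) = w^3 - 6*w^2 + 11*w - 6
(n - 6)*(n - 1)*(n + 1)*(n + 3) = n^4 - 3*n^3 - 19*n^2 + 3*n + 18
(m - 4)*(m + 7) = m^2 + 3*m - 28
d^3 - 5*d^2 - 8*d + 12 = (d - 6)*(d - 1)*(d + 2)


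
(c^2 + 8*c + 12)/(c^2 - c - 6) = (c + 6)/(c - 3)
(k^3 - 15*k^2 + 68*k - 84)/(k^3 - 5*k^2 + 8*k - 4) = (k^2 - 13*k + 42)/(k^2 - 3*k + 2)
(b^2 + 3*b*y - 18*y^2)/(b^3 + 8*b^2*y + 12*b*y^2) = (b - 3*y)/(b*(b + 2*y))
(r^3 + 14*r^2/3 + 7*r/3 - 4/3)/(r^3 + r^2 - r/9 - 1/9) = 3*(r + 4)/(3*r + 1)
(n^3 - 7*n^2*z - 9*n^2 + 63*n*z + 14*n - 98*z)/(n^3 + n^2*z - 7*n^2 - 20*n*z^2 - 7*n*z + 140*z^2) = (-n^2 + 7*n*z + 2*n - 14*z)/(-n^2 - n*z + 20*z^2)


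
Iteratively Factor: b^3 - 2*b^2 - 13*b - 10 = (b - 5)*(b^2 + 3*b + 2) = (b - 5)*(b + 2)*(b + 1)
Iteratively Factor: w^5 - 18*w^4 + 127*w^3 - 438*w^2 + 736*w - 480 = (w - 4)*(w^4 - 14*w^3 + 71*w^2 - 154*w + 120) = (w - 4)*(w - 3)*(w^3 - 11*w^2 + 38*w - 40) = (w - 4)^2*(w - 3)*(w^2 - 7*w + 10) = (w - 4)^2*(w - 3)*(w - 2)*(w - 5)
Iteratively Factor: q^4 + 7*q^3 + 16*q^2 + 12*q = (q + 3)*(q^3 + 4*q^2 + 4*q) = (q + 2)*(q + 3)*(q^2 + 2*q) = (q + 2)^2*(q + 3)*(q)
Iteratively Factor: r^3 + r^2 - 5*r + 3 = (r + 3)*(r^2 - 2*r + 1) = (r - 1)*(r + 3)*(r - 1)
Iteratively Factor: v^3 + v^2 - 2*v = (v + 2)*(v^2 - v) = (v - 1)*(v + 2)*(v)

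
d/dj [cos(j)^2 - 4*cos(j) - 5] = 2*(2 - cos(j))*sin(j)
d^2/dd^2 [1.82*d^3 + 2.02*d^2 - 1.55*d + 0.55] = 10.92*d + 4.04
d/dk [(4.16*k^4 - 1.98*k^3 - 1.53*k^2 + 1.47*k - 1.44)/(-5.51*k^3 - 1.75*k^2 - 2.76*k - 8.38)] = (-22.9216*k^6 - 14.56*k^5 - 39.4101*k^4 - 112.3142*k^3 + 32.7693*k^2 + 20.6028*k - 16.293)/(30.3601*k^6 + 19.285*k^5 + 33.4777*k^4 + 102.0076*k^3 + 36.9476*k^2 + 46.2576*k + 70.2244)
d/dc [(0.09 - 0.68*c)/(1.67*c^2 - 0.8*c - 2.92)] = (1.1356*c^2 - 0.3006*c + 2.0576)/(2.7889*c^4 - 2.672*c^3 - 9.1128*c^2 + 4.672*c + 8.5264)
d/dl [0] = 0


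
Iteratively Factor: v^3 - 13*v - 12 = (v + 3)*(v^2 - 3*v - 4) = (v + 1)*(v + 3)*(v - 4)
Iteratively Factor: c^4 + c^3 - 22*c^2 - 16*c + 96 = (c - 2)*(c^3 + 3*c^2 - 16*c - 48) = (c - 2)*(c + 3)*(c^2 - 16) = (c - 4)*(c - 2)*(c + 3)*(c + 4)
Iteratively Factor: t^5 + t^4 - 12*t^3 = (t)*(t^4 + t^3 - 12*t^2) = t^2*(t^3 + t^2 - 12*t) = t^3*(t^2 + t - 12) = t^3*(t + 4)*(t - 3)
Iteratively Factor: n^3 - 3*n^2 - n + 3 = (n + 1)*(n^2 - 4*n + 3) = (n - 3)*(n + 1)*(n - 1)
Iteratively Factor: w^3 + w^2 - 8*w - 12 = (w + 2)*(w^2 - w - 6) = (w + 2)^2*(w - 3)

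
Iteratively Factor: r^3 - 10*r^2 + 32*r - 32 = (r - 4)*(r^2 - 6*r + 8) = (r - 4)*(r - 2)*(r - 4)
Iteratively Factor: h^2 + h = (h + 1)*(h)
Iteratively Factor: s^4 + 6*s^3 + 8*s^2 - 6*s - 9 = (s + 3)*(s^3 + 3*s^2 - s - 3) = (s - 1)*(s + 3)*(s^2 + 4*s + 3) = (s - 1)*(s + 3)^2*(s + 1)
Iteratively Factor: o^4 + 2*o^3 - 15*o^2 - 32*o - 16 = (o + 1)*(o^3 + o^2 - 16*o - 16) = (o - 4)*(o + 1)*(o^2 + 5*o + 4) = (o - 4)*(o + 1)^2*(o + 4)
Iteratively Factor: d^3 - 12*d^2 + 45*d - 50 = (d - 2)*(d^2 - 10*d + 25) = (d - 5)*(d - 2)*(d - 5)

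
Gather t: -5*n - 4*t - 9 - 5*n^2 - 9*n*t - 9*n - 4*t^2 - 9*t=-5*n^2 - 14*n - 4*t^2 + t*(-9*n - 13) - 9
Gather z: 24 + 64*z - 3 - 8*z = 56*z + 21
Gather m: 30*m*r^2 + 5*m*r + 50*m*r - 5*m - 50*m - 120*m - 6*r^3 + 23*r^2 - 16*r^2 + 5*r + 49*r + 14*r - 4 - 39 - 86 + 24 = m*(30*r^2 + 55*r - 175) - 6*r^3 + 7*r^2 + 68*r - 105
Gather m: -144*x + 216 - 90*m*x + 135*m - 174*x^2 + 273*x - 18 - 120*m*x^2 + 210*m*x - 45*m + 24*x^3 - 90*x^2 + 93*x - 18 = m*(-120*x^2 + 120*x + 90) + 24*x^3 - 264*x^2 + 222*x + 180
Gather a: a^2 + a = a^2 + a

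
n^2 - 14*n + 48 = (n - 8)*(n - 6)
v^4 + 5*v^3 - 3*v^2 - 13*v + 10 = (v - 1)^2*(v + 2)*(v + 5)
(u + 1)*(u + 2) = u^2 + 3*u + 2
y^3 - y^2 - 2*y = y*(y - 2)*(y + 1)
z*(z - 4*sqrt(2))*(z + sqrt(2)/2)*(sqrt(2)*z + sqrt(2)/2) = sqrt(2)*z^4 - 7*z^3 + sqrt(2)*z^3/2 - 4*sqrt(2)*z^2 - 7*z^2/2 - 2*sqrt(2)*z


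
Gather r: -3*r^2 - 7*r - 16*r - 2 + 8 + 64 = -3*r^2 - 23*r + 70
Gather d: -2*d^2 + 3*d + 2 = -2*d^2 + 3*d + 2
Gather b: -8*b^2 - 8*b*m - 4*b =-8*b^2 + b*(-8*m - 4)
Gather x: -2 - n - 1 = -n - 3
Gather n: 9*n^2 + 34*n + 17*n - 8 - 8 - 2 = 9*n^2 + 51*n - 18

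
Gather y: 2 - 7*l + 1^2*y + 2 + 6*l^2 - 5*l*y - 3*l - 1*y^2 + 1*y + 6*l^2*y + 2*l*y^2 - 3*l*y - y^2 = 6*l^2 - 10*l + y^2*(2*l - 2) + y*(6*l^2 - 8*l + 2) + 4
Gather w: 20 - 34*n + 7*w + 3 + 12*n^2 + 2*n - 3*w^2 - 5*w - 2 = 12*n^2 - 32*n - 3*w^2 + 2*w + 21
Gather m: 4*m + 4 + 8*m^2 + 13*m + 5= 8*m^2 + 17*m + 9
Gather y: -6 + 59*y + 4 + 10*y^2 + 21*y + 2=10*y^2 + 80*y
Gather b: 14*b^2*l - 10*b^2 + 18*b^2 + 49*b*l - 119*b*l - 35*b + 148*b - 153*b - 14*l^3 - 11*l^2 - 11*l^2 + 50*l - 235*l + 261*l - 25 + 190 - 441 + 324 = b^2*(14*l + 8) + b*(-70*l - 40) - 14*l^3 - 22*l^2 + 76*l + 48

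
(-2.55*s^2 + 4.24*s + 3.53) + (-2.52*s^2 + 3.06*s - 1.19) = -5.07*s^2 + 7.3*s + 2.34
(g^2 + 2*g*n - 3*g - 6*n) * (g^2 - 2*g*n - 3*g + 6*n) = g^4 - 6*g^3 - 4*g^2*n^2 + 9*g^2 + 24*g*n^2 - 36*n^2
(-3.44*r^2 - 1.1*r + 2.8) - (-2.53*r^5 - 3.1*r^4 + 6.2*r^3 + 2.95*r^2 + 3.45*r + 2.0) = 2.53*r^5 + 3.1*r^4 - 6.2*r^3 - 6.39*r^2 - 4.55*r + 0.8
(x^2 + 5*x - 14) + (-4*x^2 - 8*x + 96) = -3*x^2 - 3*x + 82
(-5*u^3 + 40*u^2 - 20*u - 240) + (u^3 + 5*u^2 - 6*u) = -4*u^3 + 45*u^2 - 26*u - 240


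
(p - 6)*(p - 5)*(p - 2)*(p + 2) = p^4 - 11*p^3 + 26*p^2 + 44*p - 120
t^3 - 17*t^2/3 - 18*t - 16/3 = (t - 8)*(t + 1/3)*(t + 2)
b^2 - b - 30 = (b - 6)*(b + 5)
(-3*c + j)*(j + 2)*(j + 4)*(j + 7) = -3*c*j^3 - 39*c*j^2 - 150*c*j - 168*c + j^4 + 13*j^3 + 50*j^2 + 56*j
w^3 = w^3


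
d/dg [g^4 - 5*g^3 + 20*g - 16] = 4*g^3 - 15*g^2 + 20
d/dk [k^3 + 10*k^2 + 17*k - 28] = 3*k^2 + 20*k + 17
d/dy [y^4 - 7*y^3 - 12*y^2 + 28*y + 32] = 4*y^3 - 21*y^2 - 24*y + 28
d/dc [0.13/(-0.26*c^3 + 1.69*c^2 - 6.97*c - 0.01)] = (0.1014*c^2 - 0.4394*c + 0.9061)/(0.26*c^3 - 1.69*c^2 + 6.97*c + 0.01)^2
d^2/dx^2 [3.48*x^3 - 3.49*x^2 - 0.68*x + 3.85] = 20.88*x - 6.98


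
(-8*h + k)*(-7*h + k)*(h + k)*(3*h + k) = 168*h^4 + 179*h^3*k - h^2*k^2 - 11*h*k^3 + k^4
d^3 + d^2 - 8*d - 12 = (d - 3)*(d + 2)^2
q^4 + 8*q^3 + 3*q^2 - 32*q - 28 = (q - 2)*(q + 1)*(q + 2)*(q + 7)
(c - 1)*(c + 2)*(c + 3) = c^3 + 4*c^2 + c - 6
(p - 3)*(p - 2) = p^2 - 5*p + 6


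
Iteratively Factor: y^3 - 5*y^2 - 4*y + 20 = (y + 2)*(y^2 - 7*y + 10) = (y - 2)*(y + 2)*(y - 5)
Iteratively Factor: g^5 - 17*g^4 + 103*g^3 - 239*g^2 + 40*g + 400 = (g - 5)*(g^4 - 12*g^3 + 43*g^2 - 24*g - 80) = (g - 5)^2*(g^3 - 7*g^2 + 8*g + 16) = (g - 5)^2*(g - 4)*(g^2 - 3*g - 4) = (g - 5)^2*(g - 4)*(g + 1)*(g - 4)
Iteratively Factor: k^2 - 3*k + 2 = (k - 1)*(k - 2)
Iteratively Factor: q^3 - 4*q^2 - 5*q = (q - 5)*(q^2 + q) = q*(q - 5)*(q + 1)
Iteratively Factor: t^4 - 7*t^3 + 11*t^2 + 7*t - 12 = (t - 3)*(t^3 - 4*t^2 - t + 4) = (t - 3)*(t - 1)*(t^2 - 3*t - 4) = (t - 3)*(t - 1)*(t + 1)*(t - 4)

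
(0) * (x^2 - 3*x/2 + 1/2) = 0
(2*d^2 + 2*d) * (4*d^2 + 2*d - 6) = 8*d^4 + 12*d^3 - 8*d^2 - 12*d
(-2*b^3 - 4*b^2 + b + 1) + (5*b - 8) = -2*b^3 - 4*b^2 + 6*b - 7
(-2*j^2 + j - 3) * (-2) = 4*j^2 - 2*j + 6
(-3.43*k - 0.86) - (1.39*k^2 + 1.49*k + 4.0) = -1.39*k^2 - 4.92*k - 4.86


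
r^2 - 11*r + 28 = (r - 7)*(r - 4)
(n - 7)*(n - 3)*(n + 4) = n^3 - 6*n^2 - 19*n + 84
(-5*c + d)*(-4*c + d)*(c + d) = 20*c^3 + 11*c^2*d - 8*c*d^2 + d^3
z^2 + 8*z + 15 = (z + 3)*(z + 5)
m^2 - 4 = (m - 2)*(m + 2)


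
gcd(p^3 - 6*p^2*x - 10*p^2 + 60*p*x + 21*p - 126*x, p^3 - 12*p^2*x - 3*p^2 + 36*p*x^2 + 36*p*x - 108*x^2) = -p^2 + 6*p*x + 3*p - 18*x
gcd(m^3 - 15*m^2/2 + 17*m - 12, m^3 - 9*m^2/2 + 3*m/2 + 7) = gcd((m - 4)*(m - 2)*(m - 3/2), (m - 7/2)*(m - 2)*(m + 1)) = m - 2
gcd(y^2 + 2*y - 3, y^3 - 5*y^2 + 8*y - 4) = y - 1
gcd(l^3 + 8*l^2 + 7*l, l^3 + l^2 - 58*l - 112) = l + 7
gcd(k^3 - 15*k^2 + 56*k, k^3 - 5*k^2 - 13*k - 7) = k - 7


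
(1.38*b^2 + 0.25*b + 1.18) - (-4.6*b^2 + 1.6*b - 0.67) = 5.98*b^2 - 1.35*b + 1.85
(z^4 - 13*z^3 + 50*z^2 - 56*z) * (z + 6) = z^5 - 7*z^4 - 28*z^3 + 244*z^2 - 336*z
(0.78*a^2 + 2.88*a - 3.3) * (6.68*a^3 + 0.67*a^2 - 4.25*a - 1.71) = 5.2104*a^5 + 19.761*a^4 - 23.4294*a^3 - 15.7848*a^2 + 9.1002*a + 5.643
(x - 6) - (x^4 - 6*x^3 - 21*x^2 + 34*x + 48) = -x^4 + 6*x^3 + 21*x^2 - 33*x - 54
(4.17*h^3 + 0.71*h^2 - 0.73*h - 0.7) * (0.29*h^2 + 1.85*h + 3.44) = 1.2093*h^5 + 7.9204*h^4 + 15.4466*h^3 + 0.8889*h^2 - 3.8062*h - 2.408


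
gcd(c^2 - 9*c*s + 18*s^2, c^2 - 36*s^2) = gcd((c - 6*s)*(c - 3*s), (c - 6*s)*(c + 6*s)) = -c + 6*s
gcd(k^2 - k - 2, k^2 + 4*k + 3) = k + 1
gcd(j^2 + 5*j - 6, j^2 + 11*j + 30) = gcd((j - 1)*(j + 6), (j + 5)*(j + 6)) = j + 6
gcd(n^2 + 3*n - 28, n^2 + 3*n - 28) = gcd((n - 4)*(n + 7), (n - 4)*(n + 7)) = n^2 + 3*n - 28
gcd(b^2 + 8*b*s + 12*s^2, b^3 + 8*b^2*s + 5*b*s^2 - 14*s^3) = b + 2*s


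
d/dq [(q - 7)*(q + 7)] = 2*q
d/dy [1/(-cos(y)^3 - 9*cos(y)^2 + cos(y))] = (-3*sin(y) + sin(y)/cos(y)^2 - 18*tan(y))/(-sin(y)^2 + 9*cos(y))^2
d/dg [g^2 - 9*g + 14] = 2*g - 9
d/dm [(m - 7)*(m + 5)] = 2*m - 2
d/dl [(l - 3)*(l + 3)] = 2*l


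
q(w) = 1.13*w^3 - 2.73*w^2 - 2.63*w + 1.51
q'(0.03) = -2.79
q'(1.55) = -2.95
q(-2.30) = -20.63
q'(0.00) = -2.63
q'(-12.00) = 551.05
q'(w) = 3.39*w^2 - 5.46*w - 2.63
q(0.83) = -1.91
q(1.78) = -5.45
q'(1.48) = -3.29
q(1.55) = -4.92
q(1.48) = -4.70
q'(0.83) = -4.83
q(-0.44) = 2.04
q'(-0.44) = 0.43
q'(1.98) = -0.15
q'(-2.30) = 27.86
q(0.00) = 1.51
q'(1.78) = -1.61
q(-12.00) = -2312.69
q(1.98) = -5.63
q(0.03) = 1.43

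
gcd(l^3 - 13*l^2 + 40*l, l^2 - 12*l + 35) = l - 5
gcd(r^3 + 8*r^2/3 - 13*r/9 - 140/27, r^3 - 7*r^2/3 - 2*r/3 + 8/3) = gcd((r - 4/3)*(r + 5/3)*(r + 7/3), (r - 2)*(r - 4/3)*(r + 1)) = r - 4/3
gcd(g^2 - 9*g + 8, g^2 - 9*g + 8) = g^2 - 9*g + 8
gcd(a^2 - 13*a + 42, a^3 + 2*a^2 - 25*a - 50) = 1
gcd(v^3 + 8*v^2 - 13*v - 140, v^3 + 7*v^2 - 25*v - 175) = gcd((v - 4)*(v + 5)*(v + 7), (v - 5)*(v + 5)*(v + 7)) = v^2 + 12*v + 35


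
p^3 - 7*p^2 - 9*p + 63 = (p - 7)*(p - 3)*(p + 3)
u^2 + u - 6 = (u - 2)*(u + 3)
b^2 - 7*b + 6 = (b - 6)*(b - 1)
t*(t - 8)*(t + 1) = t^3 - 7*t^2 - 8*t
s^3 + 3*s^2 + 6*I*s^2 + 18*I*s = s*(s + 3)*(s + 6*I)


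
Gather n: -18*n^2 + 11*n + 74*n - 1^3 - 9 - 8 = -18*n^2 + 85*n - 18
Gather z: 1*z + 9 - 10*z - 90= -9*z - 81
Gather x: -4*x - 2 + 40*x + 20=36*x + 18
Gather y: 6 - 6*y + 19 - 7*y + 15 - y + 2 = 42 - 14*y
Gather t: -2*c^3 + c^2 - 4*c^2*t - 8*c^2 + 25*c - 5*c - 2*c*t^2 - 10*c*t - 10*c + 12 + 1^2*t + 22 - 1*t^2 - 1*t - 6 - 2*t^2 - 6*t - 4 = -2*c^3 - 7*c^2 + 10*c + t^2*(-2*c - 3) + t*(-4*c^2 - 10*c - 6) + 24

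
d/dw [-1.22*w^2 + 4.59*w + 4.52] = 4.59 - 2.44*w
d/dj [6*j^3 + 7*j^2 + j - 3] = 18*j^2 + 14*j + 1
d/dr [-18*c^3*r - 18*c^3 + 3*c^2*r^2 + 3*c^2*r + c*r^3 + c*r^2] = c*(-18*c^2 + 6*c*r + 3*c + 3*r^2 + 2*r)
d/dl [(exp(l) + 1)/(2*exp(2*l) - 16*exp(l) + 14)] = (-2*(exp(l) - 4)*(exp(l) + 1) + exp(2*l) - 8*exp(l) + 7)*exp(l)/(2*(exp(2*l) - 8*exp(l) + 7)^2)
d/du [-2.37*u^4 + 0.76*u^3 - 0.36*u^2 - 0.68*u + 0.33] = -9.48*u^3 + 2.28*u^2 - 0.72*u - 0.68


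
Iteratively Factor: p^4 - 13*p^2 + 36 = (p + 3)*(p^3 - 3*p^2 - 4*p + 12) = (p - 2)*(p + 3)*(p^2 - p - 6) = (p - 2)*(p + 2)*(p + 3)*(p - 3)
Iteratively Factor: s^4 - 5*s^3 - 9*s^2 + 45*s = (s)*(s^3 - 5*s^2 - 9*s + 45) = s*(s - 3)*(s^2 - 2*s - 15) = s*(s - 3)*(s + 3)*(s - 5)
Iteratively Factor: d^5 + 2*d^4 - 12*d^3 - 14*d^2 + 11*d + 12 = (d - 1)*(d^4 + 3*d^3 - 9*d^2 - 23*d - 12) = (d - 1)*(d + 1)*(d^3 + 2*d^2 - 11*d - 12) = (d - 3)*(d - 1)*(d + 1)*(d^2 + 5*d + 4) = (d - 3)*(d - 1)*(d + 1)^2*(d + 4)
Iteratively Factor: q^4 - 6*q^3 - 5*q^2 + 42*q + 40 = (q + 2)*(q^3 - 8*q^2 + 11*q + 20) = (q - 4)*(q + 2)*(q^2 - 4*q - 5) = (q - 5)*(q - 4)*(q + 2)*(q + 1)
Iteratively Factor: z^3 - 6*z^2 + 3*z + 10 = (z - 2)*(z^2 - 4*z - 5) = (z - 5)*(z - 2)*(z + 1)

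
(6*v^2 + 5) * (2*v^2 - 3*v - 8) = 12*v^4 - 18*v^3 - 38*v^2 - 15*v - 40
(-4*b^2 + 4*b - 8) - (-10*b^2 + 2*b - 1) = 6*b^2 + 2*b - 7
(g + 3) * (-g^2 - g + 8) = -g^3 - 4*g^2 + 5*g + 24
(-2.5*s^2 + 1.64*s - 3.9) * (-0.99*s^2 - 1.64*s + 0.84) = 2.475*s^4 + 2.4764*s^3 - 0.9286*s^2 + 7.7736*s - 3.276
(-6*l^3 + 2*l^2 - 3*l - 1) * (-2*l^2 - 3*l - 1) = 12*l^5 + 14*l^4 + 6*l^3 + 9*l^2 + 6*l + 1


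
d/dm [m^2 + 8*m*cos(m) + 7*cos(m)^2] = -8*m*sin(m) + 2*m - 7*sin(2*m) + 8*cos(m)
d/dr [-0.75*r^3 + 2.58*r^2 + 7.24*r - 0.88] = -2.25*r^2 + 5.16*r + 7.24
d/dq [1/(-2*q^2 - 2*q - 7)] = 2*(2*q + 1)/(2*q^2 + 2*q + 7)^2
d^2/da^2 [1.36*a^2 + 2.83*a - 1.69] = 2.72000000000000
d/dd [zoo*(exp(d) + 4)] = zoo*exp(d)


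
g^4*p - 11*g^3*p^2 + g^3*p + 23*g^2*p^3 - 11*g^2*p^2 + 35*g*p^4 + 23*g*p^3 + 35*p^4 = (g - 7*p)*(g - 5*p)*(g + p)*(g*p + p)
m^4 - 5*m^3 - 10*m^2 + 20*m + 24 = (m - 6)*(m - 2)*(m + 1)*(m + 2)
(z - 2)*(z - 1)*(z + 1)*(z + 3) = z^4 + z^3 - 7*z^2 - z + 6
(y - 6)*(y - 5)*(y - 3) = y^3 - 14*y^2 + 63*y - 90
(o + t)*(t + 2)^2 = o*t^2 + 4*o*t + 4*o + t^3 + 4*t^2 + 4*t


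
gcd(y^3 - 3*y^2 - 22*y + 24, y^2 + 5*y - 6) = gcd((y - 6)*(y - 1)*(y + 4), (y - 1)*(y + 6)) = y - 1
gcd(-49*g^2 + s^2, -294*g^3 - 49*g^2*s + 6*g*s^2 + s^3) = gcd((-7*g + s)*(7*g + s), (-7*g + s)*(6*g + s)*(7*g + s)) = -49*g^2 + s^2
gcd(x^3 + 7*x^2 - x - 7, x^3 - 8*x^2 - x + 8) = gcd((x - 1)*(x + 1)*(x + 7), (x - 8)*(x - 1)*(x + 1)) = x^2 - 1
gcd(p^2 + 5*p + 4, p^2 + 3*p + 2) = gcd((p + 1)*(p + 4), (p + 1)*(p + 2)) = p + 1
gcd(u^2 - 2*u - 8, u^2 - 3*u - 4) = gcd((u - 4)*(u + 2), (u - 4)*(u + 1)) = u - 4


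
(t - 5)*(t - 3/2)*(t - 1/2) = t^3 - 7*t^2 + 43*t/4 - 15/4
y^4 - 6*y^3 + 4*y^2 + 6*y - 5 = (y - 5)*(y - 1)^2*(y + 1)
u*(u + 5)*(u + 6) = u^3 + 11*u^2 + 30*u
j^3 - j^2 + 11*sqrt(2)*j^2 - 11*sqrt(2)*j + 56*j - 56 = (j - 1)*(j + 4*sqrt(2))*(j + 7*sqrt(2))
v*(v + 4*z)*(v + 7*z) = v^3 + 11*v^2*z + 28*v*z^2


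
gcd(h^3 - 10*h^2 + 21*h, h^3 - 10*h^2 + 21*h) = h^3 - 10*h^2 + 21*h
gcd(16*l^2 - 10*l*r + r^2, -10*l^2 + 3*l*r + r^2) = -2*l + r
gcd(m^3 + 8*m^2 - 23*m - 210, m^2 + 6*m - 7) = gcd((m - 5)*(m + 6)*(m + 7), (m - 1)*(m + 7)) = m + 7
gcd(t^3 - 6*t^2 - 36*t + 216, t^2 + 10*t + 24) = t + 6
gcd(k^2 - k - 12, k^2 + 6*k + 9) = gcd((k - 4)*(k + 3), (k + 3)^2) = k + 3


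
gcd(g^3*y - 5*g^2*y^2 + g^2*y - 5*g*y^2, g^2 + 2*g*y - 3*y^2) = 1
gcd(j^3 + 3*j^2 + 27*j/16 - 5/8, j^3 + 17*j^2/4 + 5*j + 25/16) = j + 5/4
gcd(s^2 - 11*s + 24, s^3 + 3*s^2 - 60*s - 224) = s - 8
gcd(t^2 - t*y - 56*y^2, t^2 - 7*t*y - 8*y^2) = -t + 8*y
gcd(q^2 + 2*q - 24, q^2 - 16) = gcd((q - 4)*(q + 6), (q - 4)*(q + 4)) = q - 4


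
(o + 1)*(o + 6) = o^2 + 7*o + 6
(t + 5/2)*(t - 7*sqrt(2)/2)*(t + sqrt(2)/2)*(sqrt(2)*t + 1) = sqrt(2)*t^4 - 5*t^3 + 5*sqrt(2)*t^3/2 - 25*t^2/2 - 13*sqrt(2)*t^2/2 - 65*sqrt(2)*t/4 - 7*t/2 - 35/4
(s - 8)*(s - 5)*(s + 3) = s^3 - 10*s^2 + s + 120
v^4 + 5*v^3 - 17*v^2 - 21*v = v*(v - 3)*(v + 1)*(v + 7)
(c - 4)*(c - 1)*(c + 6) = c^3 + c^2 - 26*c + 24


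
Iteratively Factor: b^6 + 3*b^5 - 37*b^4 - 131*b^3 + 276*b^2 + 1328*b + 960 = (b + 1)*(b^5 + 2*b^4 - 39*b^3 - 92*b^2 + 368*b + 960) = (b + 1)*(b + 4)*(b^4 - 2*b^3 - 31*b^2 + 32*b + 240) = (b - 4)*(b + 1)*(b + 4)*(b^3 + 2*b^2 - 23*b - 60) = (b - 4)*(b + 1)*(b + 4)^2*(b^2 - 2*b - 15) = (b - 4)*(b + 1)*(b + 3)*(b + 4)^2*(b - 5)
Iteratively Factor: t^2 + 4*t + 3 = (t + 1)*(t + 3)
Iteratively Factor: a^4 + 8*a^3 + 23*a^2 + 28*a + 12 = (a + 2)*(a^3 + 6*a^2 + 11*a + 6) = (a + 1)*(a + 2)*(a^2 + 5*a + 6) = (a + 1)*(a + 2)^2*(a + 3)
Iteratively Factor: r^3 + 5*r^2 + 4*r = (r)*(r^2 + 5*r + 4) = r*(r + 1)*(r + 4)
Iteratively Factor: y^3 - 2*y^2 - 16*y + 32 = (y - 4)*(y^2 + 2*y - 8) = (y - 4)*(y + 4)*(y - 2)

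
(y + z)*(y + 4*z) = y^2 + 5*y*z + 4*z^2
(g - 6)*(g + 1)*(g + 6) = g^3 + g^2 - 36*g - 36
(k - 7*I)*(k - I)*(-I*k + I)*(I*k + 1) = k^4 - k^3 - 9*I*k^3 - 15*k^2 + 9*I*k^2 + 15*k + 7*I*k - 7*I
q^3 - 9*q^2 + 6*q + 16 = (q - 8)*(q - 2)*(q + 1)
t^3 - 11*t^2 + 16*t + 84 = (t - 7)*(t - 6)*(t + 2)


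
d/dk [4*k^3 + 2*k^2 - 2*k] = 12*k^2 + 4*k - 2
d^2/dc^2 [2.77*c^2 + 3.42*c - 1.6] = 5.54000000000000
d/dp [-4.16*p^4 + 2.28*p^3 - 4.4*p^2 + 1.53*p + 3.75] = -16.64*p^3 + 6.84*p^2 - 8.8*p + 1.53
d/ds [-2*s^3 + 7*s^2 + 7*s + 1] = -6*s^2 + 14*s + 7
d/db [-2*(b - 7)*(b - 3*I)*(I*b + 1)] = -6*I*b^2 + b*(-16 + 28*I) + 56 + 6*I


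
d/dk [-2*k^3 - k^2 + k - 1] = -6*k^2 - 2*k + 1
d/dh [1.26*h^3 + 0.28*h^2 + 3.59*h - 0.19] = 3.78*h^2 + 0.56*h + 3.59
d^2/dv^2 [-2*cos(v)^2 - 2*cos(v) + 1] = 2*cos(v) + 4*cos(2*v)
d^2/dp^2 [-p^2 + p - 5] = -2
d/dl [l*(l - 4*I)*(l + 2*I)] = 3*l^2 - 4*I*l + 8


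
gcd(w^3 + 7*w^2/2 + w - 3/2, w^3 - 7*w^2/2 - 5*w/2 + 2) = w^2 + w/2 - 1/2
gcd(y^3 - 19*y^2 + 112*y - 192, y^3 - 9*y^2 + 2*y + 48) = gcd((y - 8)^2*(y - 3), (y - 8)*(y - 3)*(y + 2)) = y^2 - 11*y + 24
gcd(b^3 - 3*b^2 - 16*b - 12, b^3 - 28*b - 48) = b^2 - 4*b - 12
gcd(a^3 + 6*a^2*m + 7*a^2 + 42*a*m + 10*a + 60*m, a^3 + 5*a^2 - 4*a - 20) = a^2 + 7*a + 10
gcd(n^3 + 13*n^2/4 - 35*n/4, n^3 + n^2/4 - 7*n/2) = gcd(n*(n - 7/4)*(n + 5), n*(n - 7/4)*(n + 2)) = n^2 - 7*n/4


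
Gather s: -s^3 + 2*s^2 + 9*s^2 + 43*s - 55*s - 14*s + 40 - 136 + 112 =-s^3 + 11*s^2 - 26*s + 16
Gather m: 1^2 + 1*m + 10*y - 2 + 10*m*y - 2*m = m*(10*y - 1) + 10*y - 1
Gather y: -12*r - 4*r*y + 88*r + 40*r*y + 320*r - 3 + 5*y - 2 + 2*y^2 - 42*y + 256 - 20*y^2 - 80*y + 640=396*r - 18*y^2 + y*(36*r - 117) + 891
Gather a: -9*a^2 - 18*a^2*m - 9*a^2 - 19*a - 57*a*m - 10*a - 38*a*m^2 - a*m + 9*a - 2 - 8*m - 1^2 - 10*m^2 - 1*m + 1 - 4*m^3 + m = a^2*(-18*m - 18) + a*(-38*m^2 - 58*m - 20) - 4*m^3 - 10*m^2 - 8*m - 2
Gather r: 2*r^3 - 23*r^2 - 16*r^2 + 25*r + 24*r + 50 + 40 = 2*r^3 - 39*r^2 + 49*r + 90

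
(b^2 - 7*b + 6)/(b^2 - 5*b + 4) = (b - 6)/(b - 4)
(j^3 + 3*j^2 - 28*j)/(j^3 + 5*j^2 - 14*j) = (j - 4)/(j - 2)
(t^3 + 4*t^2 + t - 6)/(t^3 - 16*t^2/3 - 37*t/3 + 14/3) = 3*(t^2 + 2*t - 3)/(3*t^2 - 22*t + 7)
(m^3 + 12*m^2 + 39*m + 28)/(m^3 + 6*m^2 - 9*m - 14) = (m + 4)/(m - 2)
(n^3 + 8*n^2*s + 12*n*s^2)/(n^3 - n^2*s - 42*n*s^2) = (-n - 2*s)/(-n + 7*s)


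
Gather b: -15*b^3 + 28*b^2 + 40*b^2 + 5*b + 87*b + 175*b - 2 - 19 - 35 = -15*b^3 + 68*b^2 + 267*b - 56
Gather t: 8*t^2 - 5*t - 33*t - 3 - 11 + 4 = 8*t^2 - 38*t - 10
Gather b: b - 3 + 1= b - 2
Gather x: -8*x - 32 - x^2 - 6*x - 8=-x^2 - 14*x - 40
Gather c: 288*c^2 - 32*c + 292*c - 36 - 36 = 288*c^2 + 260*c - 72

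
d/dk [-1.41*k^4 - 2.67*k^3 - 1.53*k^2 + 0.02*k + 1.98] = -5.64*k^3 - 8.01*k^2 - 3.06*k + 0.02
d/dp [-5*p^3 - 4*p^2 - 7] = p*(-15*p - 8)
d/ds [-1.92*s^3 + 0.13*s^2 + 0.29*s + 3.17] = -5.76*s^2 + 0.26*s + 0.29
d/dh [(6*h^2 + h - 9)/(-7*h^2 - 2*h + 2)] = (-5*h^2 - 102*h - 16)/(49*h^4 + 28*h^3 - 24*h^2 - 8*h + 4)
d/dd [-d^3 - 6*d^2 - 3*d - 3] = -3*d^2 - 12*d - 3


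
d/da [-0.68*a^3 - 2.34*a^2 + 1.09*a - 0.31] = -2.04*a^2 - 4.68*a + 1.09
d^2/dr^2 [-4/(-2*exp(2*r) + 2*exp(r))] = -(2*(exp(r) - 1)*(4*exp(r) - 1) - 4*(2*exp(r) - 1)^2)*exp(-r)/(exp(r) - 1)^3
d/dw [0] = 0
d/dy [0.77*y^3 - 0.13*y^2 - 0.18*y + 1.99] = 2.31*y^2 - 0.26*y - 0.18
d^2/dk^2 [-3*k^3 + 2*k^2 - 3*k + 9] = 4 - 18*k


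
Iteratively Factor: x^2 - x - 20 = (x + 4)*(x - 5)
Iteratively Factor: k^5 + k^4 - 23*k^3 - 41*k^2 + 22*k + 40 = (k + 4)*(k^4 - 3*k^3 - 11*k^2 + 3*k + 10) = (k + 2)*(k + 4)*(k^3 - 5*k^2 - k + 5) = (k + 1)*(k + 2)*(k + 4)*(k^2 - 6*k + 5) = (k - 1)*(k + 1)*(k + 2)*(k + 4)*(k - 5)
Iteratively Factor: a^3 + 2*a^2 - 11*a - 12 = (a + 4)*(a^2 - 2*a - 3) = (a - 3)*(a + 4)*(a + 1)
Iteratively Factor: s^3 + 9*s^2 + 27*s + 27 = (s + 3)*(s^2 + 6*s + 9) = (s + 3)^2*(s + 3)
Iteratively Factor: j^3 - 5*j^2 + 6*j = (j)*(j^2 - 5*j + 6) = j*(j - 3)*(j - 2)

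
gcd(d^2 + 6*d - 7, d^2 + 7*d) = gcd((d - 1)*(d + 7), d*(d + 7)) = d + 7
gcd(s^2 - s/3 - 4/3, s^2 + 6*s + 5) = s + 1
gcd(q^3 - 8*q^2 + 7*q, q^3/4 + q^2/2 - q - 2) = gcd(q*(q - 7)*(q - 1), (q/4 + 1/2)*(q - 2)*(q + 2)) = 1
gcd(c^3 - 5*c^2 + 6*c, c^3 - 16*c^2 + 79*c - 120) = c - 3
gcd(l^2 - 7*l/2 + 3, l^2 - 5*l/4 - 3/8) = l - 3/2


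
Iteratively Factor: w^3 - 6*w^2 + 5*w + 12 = (w - 4)*(w^2 - 2*w - 3) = (w - 4)*(w - 3)*(w + 1)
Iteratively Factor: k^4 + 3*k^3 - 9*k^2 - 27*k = (k + 3)*(k^3 - 9*k) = k*(k + 3)*(k^2 - 9) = k*(k + 3)^2*(k - 3)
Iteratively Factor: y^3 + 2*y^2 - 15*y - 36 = (y + 3)*(y^2 - y - 12) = (y + 3)^2*(y - 4)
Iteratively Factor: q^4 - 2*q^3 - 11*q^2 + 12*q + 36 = (q + 2)*(q^3 - 4*q^2 - 3*q + 18) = (q + 2)^2*(q^2 - 6*q + 9) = (q - 3)*(q + 2)^2*(q - 3)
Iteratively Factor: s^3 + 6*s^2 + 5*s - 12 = (s + 4)*(s^2 + 2*s - 3) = (s + 3)*(s + 4)*(s - 1)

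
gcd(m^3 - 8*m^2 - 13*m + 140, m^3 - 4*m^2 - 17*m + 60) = m^2 - m - 20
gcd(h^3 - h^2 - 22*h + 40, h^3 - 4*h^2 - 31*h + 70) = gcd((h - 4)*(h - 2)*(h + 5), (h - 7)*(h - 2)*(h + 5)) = h^2 + 3*h - 10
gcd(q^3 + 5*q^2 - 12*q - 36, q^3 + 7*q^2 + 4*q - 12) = q^2 + 8*q + 12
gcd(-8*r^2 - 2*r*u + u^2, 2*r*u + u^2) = 2*r + u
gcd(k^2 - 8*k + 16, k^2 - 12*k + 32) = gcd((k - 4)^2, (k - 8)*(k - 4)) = k - 4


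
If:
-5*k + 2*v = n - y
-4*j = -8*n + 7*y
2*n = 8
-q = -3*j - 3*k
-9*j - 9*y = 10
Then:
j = -358/27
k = 2*v/5 + 44/27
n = 4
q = 6*v/5 - 314/9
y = 328/27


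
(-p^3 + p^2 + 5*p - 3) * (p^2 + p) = -p^5 + 6*p^3 + 2*p^2 - 3*p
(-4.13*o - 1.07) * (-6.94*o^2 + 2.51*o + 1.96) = 28.6622*o^3 - 2.9405*o^2 - 10.7805*o - 2.0972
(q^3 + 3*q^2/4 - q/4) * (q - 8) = q^4 - 29*q^3/4 - 25*q^2/4 + 2*q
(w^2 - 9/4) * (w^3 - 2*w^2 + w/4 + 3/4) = w^5 - 2*w^4 - 2*w^3 + 21*w^2/4 - 9*w/16 - 27/16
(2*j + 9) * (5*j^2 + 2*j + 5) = 10*j^3 + 49*j^2 + 28*j + 45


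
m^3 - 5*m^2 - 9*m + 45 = (m - 5)*(m - 3)*(m + 3)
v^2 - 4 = (v - 2)*(v + 2)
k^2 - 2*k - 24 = (k - 6)*(k + 4)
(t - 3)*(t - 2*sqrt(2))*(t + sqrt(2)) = t^3 - 3*t^2 - sqrt(2)*t^2 - 4*t + 3*sqrt(2)*t + 12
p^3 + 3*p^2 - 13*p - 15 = (p - 3)*(p + 1)*(p + 5)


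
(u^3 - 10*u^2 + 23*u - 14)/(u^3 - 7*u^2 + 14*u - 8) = (u - 7)/(u - 4)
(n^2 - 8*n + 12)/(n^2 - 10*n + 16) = (n - 6)/(n - 8)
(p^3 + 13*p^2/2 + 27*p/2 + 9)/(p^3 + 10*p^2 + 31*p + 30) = (p + 3/2)/(p + 5)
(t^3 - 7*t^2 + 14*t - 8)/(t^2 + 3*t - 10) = (t^2 - 5*t + 4)/(t + 5)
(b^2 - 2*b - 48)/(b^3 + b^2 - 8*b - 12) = (b^2 - 2*b - 48)/(b^3 + b^2 - 8*b - 12)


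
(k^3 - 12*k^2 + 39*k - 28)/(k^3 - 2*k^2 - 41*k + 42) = (k - 4)/(k + 6)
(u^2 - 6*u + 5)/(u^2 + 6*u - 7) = (u - 5)/(u + 7)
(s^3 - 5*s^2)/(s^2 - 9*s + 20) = s^2/(s - 4)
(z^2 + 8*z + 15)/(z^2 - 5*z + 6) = (z^2 + 8*z + 15)/(z^2 - 5*z + 6)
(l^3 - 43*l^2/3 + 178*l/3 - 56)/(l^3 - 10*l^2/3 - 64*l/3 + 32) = (l - 7)/(l + 4)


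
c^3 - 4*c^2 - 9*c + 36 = (c - 4)*(c - 3)*(c + 3)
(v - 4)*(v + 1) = v^2 - 3*v - 4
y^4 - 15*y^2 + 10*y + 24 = (y - 3)*(y - 2)*(y + 1)*(y + 4)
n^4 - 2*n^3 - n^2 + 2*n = n*(n - 2)*(n - 1)*(n + 1)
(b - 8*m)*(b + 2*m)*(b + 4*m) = b^3 - 2*b^2*m - 40*b*m^2 - 64*m^3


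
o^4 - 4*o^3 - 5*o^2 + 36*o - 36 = (o - 3)*(o - 2)^2*(o + 3)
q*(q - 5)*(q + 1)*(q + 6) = q^4 + 2*q^3 - 29*q^2 - 30*q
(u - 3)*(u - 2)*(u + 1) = u^3 - 4*u^2 + u + 6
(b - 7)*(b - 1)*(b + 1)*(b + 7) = b^4 - 50*b^2 + 49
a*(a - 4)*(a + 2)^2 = a^4 - 12*a^2 - 16*a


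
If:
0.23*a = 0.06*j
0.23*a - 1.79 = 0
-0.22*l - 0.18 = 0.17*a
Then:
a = 7.78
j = 29.83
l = -6.83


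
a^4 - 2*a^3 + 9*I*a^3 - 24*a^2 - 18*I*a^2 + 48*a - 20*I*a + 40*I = (a - 2)*(a + 2*I)^2*(a + 5*I)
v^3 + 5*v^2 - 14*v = v*(v - 2)*(v + 7)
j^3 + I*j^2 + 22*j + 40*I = (j - 5*I)*(j + 2*I)*(j + 4*I)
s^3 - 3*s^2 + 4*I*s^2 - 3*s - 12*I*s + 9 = (s - 3)*(s + I)*(s + 3*I)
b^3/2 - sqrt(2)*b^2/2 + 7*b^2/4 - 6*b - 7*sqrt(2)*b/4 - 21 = (b/2 + sqrt(2))*(b + 7/2)*(b - 3*sqrt(2))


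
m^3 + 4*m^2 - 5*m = m*(m - 1)*(m + 5)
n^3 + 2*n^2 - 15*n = n*(n - 3)*(n + 5)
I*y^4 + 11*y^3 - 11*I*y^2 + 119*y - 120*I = (y - 8*I)*(y - 5*I)*(y + 3*I)*(I*y + 1)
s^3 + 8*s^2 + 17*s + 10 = (s + 1)*(s + 2)*(s + 5)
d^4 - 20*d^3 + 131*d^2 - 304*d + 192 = (d - 8)^2*(d - 3)*(d - 1)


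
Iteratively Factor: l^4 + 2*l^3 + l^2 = (l + 1)*(l^3 + l^2) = l*(l + 1)*(l^2 + l) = l^2*(l + 1)*(l + 1)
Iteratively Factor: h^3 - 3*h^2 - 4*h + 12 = (h - 3)*(h^2 - 4) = (h - 3)*(h + 2)*(h - 2)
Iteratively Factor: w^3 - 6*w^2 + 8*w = (w)*(w^2 - 6*w + 8) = w*(w - 4)*(w - 2)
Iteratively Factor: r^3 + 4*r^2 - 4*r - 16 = (r + 4)*(r^2 - 4) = (r - 2)*(r + 4)*(r + 2)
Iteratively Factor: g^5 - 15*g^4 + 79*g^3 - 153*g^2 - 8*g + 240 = (g + 1)*(g^4 - 16*g^3 + 95*g^2 - 248*g + 240) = (g - 3)*(g + 1)*(g^3 - 13*g^2 + 56*g - 80) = (g - 4)*(g - 3)*(g + 1)*(g^2 - 9*g + 20) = (g - 4)^2*(g - 3)*(g + 1)*(g - 5)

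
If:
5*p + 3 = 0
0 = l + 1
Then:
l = -1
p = -3/5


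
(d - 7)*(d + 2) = d^2 - 5*d - 14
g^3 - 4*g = g*(g - 2)*(g + 2)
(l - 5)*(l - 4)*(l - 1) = l^3 - 10*l^2 + 29*l - 20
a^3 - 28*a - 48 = (a - 6)*(a + 2)*(a + 4)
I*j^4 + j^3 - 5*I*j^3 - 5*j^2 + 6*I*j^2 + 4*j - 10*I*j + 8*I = (j - 4)*(j - 2*I)*(j + I)*(I*j - I)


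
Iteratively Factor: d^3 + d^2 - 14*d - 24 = (d - 4)*(d^2 + 5*d + 6) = (d - 4)*(d + 3)*(d + 2)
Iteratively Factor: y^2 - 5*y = (y - 5)*(y)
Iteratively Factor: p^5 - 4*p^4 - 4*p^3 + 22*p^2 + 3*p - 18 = (p + 1)*(p^4 - 5*p^3 + p^2 + 21*p - 18) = (p - 1)*(p + 1)*(p^3 - 4*p^2 - 3*p + 18) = (p - 1)*(p + 1)*(p + 2)*(p^2 - 6*p + 9) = (p - 3)*(p - 1)*(p + 1)*(p + 2)*(p - 3)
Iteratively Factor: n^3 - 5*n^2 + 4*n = (n - 4)*(n^2 - n) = n*(n - 4)*(n - 1)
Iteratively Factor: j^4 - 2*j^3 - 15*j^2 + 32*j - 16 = (j - 1)*(j^3 - j^2 - 16*j + 16) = (j - 1)*(j + 4)*(j^2 - 5*j + 4) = (j - 4)*(j - 1)*(j + 4)*(j - 1)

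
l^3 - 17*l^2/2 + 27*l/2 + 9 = (l - 6)*(l - 3)*(l + 1/2)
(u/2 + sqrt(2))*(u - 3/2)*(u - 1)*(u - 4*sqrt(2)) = u^4/2 - sqrt(2)*u^3 - 5*u^3/4 - 29*u^2/4 + 5*sqrt(2)*u^2/2 - 3*sqrt(2)*u/2 + 20*u - 12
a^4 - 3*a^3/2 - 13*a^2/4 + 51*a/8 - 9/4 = (a - 3/2)^2*(a - 1/2)*(a + 2)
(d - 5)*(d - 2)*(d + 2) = d^3 - 5*d^2 - 4*d + 20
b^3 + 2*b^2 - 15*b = b*(b - 3)*(b + 5)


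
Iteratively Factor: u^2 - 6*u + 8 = (u - 2)*(u - 4)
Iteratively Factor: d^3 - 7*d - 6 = (d - 3)*(d^2 + 3*d + 2) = (d - 3)*(d + 2)*(d + 1)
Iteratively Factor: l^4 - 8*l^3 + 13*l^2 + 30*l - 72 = (l - 3)*(l^3 - 5*l^2 - 2*l + 24) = (l - 3)*(l + 2)*(l^2 - 7*l + 12) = (l - 3)^2*(l + 2)*(l - 4)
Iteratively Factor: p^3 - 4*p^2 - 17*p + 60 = (p - 5)*(p^2 + p - 12) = (p - 5)*(p + 4)*(p - 3)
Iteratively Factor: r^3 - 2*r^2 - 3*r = (r + 1)*(r^2 - 3*r) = (r - 3)*(r + 1)*(r)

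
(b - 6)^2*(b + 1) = b^3 - 11*b^2 + 24*b + 36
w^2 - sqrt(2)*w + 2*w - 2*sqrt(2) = (w + 2)*(w - sqrt(2))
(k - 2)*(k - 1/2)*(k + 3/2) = k^3 - k^2 - 11*k/4 + 3/2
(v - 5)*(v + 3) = v^2 - 2*v - 15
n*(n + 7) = n^2 + 7*n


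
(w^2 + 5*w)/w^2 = (w + 5)/w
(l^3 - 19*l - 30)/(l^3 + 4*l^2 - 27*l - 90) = (l + 2)/(l + 6)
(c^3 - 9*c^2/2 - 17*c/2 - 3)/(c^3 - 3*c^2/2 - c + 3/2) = (2*c^2 - 11*c - 6)/(2*c^2 - 5*c + 3)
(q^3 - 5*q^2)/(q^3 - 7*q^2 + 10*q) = q/(q - 2)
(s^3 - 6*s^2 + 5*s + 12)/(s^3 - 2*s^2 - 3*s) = (s - 4)/s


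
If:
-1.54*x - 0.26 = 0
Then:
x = -0.17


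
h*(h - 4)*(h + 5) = h^3 + h^2 - 20*h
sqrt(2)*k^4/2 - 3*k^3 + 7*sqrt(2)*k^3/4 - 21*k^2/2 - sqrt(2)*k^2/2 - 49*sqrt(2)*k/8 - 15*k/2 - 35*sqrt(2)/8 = (k + 5/2)*(k - 7*sqrt(2)/2)*(k + sqrt(2)/2)*(sqrt(2)*k/2 + sqrt(2)/2)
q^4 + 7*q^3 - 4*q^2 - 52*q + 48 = (q - 2)*(q - 1)*(q + 4)*(q + 6)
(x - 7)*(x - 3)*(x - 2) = x^3 - 12*x^2 + 41*x - 42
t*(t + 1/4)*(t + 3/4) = t^3 + t^2 + 3*t/16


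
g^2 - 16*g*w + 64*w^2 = (g - 8*w)^2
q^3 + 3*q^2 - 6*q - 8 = (q - 2)*(q + 1)*(q + 4)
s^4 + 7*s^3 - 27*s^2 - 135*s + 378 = (s - 3)^2*(s + 6)*(s + 7)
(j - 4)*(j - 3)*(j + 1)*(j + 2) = j^4 - 4*j^3 - 7*j^2 + 22*j + 24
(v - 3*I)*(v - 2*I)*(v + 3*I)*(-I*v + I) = -I*v^4 - 2*v^3 + I*v^3 + 2*v^2 - 9*I*v^2 - 18*v + 9*I*v + 18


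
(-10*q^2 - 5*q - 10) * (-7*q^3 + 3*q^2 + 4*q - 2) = 70*q^5 + 5*q^4 + 15*q^3 - 30*q^2 - 30*q + 20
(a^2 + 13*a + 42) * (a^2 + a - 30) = a^4 + 14*a^3 + 25*a^2 - 348*a - 1260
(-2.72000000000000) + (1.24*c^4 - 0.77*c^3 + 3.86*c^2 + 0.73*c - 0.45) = 1.24*c^4 - 0.77*c^3 + 3.86*c^2 + 0.73*c - 3.17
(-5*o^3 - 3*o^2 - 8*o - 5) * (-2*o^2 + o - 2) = 10*o^5 + o^4 + 23*o^3 + 8*o^2 + 11*o + 10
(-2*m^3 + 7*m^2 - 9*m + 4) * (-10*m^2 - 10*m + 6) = 20*m^5 - 50*m^4 + 8*m^3 + 92*m^2 - 94*m + 24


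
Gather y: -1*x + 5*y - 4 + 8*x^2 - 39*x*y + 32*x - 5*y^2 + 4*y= 8*x^2 + 31*x - 5*y^2 + y*(9 - 39*x) - 4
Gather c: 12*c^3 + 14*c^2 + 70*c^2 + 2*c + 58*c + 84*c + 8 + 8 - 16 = 12*c^3 + 84*c^2 + 144*c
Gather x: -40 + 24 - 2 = -18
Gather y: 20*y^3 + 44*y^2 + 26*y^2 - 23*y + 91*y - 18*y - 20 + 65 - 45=20*y^3 + 70*y^2 + 50*y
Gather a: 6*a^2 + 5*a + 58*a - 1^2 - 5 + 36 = 6*a^2 + 63*a + 30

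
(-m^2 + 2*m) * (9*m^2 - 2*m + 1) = -9*m^4 + 20*m^3 - 5*m^2 + 2*m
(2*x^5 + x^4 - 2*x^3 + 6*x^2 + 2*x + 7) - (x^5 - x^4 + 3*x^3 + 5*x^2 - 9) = x^5 + 2*x^4 - 5*x^3 + x^2 + 2*x + 16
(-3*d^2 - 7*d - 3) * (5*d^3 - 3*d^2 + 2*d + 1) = -15*d^5 - 26*d^4 - 8*d^2 - 13*d - 3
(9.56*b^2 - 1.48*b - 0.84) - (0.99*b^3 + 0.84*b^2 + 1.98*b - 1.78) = -0.99*b^3 + 8.72*b^2 - 3.46*b + 0.94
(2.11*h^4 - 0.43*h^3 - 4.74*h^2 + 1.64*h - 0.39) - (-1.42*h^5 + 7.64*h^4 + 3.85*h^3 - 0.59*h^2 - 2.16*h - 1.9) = 1.42*h^5 - 5.53*h^4 - 4.28*h^3 - 4.15*h^2 + 3.8*h + 1.51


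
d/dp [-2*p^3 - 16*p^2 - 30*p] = -6*p^2 - 32*p - 30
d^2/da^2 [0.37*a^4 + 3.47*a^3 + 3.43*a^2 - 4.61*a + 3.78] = 4.44*a^2 + 20.82*a + 6.86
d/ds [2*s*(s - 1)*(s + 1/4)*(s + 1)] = 8*s^3 + 3*s^2/2 - 4*s - 1/2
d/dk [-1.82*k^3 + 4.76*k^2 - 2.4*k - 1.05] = -5.46*k^2 + 9.52*k - 2.4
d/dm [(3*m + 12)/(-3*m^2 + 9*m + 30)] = (-m^2 + 3*m + (m + 4)*(2*m - 3) + 10)/(-m^2 + 3*m + 10)^2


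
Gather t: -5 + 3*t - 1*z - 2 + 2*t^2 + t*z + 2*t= 2*t^2 + t*(z + 5) - z - 7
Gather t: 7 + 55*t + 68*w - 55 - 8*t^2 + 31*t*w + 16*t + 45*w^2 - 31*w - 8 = -8*t^2 + t*(31*w + 71) + 45*w^2 + 37*w - 56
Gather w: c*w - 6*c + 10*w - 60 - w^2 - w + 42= -6*c - w^2 + w*(c + 9) - 18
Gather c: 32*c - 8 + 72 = 32*c + 64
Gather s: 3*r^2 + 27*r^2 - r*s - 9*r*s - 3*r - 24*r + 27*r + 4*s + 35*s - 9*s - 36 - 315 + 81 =30*r^2 + s*(30 - 10*r) - 270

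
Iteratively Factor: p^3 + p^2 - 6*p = (p - 2)*(p^2 + 3*p) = p*(p - 2)*(p + 3)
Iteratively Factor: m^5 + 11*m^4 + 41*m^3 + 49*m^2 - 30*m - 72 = (m + 2)*(m^4 + 9*m^3 + 23*m^2 + 3*m - 36) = (m + 2)*(m + 3)*(m^3 + 6*m^2 + 5*m - 12) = (m - 1)*(m + 2)*(m + 3)*(m^2 + 7*m + 12) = (m - 1)*(m + 2)*(m + 3)^2*(m + 4)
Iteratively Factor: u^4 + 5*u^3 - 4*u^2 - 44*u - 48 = (u - 3)*(u^3 + 8*u^2 + 20*u + 16) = (u - 3)*(u + 2)*(u^2 + 6*u + 8) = (u - 3)*(u + 2)*(u + 4)*(u + 2)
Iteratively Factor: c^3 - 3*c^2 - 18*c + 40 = (c - 5)*(c^2 + 2*c - 8) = (c - 5)*(c + 4)*(c - 2)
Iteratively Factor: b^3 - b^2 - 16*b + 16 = (b - 1)*(b^2 - 16) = (b - 4)*(b - 1)*(b + 4)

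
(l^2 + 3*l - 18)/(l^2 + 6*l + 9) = (l^2 + 3*l - 18)/(l^2 + 6*l + 9)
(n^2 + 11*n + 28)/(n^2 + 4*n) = (n + 7)/n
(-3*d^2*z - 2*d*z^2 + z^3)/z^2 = -3*d^2/z - 2*d + z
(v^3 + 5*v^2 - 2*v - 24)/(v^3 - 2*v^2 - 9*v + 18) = (v + 4)/(v - 3)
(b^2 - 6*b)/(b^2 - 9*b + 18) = b/(b - 3)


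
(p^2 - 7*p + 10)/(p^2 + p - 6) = (p - 5)/(p + 3)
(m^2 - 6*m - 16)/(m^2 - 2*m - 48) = (m + 2)/(m + 6)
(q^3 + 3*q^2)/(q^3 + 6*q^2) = (q + 3)/(q + 6)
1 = 1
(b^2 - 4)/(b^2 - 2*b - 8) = (b - 2)/(b - 4)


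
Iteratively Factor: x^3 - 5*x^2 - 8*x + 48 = (x + 3)*(x^2 - 8*x + 16) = (x - 4)*(x + 3)*(x - 4)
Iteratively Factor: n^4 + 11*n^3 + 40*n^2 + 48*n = (n + 4)*(n^3 + 7*n^2 + 12*n) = n*(n + 4)*(n^2 + 7*n + 12) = n*(n + 4)^2*(n + 3)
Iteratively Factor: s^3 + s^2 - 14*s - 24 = (s + 2)*(s^2 - s - 12) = (s + 2)*(s + 3)*(s - 4)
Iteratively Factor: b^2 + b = (b + 1)*(b)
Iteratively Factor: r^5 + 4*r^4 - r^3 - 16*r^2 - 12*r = (r + 1)*(r^4 + 3*r^3 - 4*r^2 - 12*r) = (r + 1)*(r + 2)*(r^3 + r^2 - 6*r) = (r + 1)*(r + 2)*(r + 3)*(r^2 - 2*r) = r*(r + 1)*(r + 2)*(r + 3)*(r - 2)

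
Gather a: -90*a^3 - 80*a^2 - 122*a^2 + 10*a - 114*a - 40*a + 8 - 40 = -90*a^3 - 202*a^2 - 144*a - 32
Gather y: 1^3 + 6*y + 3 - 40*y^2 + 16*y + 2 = -40*y^2 + 22*y + 6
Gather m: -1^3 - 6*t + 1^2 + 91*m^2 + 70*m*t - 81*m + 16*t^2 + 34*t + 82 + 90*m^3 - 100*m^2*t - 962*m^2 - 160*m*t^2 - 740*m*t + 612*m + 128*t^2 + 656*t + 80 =90*m^3 + m^2*(-100*t - 871) + m*(-160*t^2 - 670*t + 531) + 144*t^2 + 684*t + 162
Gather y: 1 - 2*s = 1 - 2*s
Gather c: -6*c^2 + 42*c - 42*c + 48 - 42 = 6 - 6*c^2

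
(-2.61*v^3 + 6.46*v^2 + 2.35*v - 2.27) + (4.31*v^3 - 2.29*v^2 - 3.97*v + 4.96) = 1.7*v^3 + 4.17*v^2 - 1.62*v + 2.69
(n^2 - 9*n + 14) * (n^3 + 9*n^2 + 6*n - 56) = n^5 - 61*n^3 + 16*n^2 + 588*n - 784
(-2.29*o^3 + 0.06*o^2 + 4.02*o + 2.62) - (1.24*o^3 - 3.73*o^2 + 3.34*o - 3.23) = -3.53*o^3 + 3.79*o^2 + 0.68*o + 5.85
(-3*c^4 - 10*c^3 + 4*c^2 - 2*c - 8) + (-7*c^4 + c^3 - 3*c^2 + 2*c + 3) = -10*c^4 - 9*c^3 + c^2 - 5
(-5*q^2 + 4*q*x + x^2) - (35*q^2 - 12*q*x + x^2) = -40*q^2 + 16*q*x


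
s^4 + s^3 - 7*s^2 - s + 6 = (s - 2)*(s - 1)*(s + 1)*(s + 3)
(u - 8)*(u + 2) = u^2 - 6*u - 16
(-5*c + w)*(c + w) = -5*c^2 - 4*c*w + w^2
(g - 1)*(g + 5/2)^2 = g^3 + 4*g^2 + 5*g/4 - 25/4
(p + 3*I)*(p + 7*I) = p^2 + 10*I*p - 21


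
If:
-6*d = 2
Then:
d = -1/3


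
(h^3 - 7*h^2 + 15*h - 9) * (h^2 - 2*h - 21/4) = h^5 - 9*h^4 + 95*h^3/4 - 9*h^2/4 - 243*h/4 + 189/4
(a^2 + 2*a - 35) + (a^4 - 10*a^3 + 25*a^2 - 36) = a^4 - 10*a^3 + 26*a^2 + 2*a - 71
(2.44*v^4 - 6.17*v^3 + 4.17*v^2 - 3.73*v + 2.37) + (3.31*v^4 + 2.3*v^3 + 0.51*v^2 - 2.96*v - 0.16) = 5.75*v^4 - 3.87*v^3 + 4.68*v^2 - 6.69*v + 2.21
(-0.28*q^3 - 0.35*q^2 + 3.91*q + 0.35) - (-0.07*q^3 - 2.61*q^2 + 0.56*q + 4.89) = -0.21*q^3 + 2.26*q^2 + 3.35*q - 4.54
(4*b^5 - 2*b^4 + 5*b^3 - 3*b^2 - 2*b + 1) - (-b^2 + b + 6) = 4*b^5 - 2*b^4 + 5*b^3 - 2*b^2 - 3*b - 5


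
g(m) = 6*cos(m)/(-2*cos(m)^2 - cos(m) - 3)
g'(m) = 6*(-4*sin(m)*cos(m) - sin(m))*cos(m)/(-2*cos(m)^2 - cos(m) - 3)^2 - 6*sin(m)/(-2*cos(m)^2 - cos(m) - 3)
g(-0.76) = -0.91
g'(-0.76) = -0.35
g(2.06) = 0.95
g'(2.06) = 1.53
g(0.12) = -1.00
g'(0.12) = 0.02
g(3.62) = 1.44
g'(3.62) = -0.29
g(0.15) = -1.00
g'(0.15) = 0.03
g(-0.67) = -0.94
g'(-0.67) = -0.26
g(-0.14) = -1.00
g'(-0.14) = -0.02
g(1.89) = 0.65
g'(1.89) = 1.92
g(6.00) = -0.99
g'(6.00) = -0.06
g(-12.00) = -0.96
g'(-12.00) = 0.18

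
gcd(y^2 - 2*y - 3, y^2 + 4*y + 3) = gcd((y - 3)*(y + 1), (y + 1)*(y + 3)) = y + 1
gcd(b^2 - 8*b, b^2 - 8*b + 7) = 1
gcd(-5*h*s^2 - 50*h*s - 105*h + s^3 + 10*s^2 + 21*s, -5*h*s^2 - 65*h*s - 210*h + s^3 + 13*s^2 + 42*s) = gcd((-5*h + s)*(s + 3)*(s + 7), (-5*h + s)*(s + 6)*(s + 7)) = -5*h*s - 35*h + s^2 + 7*s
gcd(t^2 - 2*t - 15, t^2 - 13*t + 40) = t - 5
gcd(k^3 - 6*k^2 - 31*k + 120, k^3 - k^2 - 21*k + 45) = k^2 + 2*k - 15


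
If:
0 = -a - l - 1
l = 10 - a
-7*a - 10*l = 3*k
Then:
No Solution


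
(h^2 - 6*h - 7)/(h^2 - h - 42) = (h + 1)/(h + 6)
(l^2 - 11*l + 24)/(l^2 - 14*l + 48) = (l - 3)/(l - 6)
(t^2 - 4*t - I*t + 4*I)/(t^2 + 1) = (t - 4)/(t + I)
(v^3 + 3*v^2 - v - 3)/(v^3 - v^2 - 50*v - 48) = (v^2 + 2*v - 3)/(v^2 - 2*v - 48)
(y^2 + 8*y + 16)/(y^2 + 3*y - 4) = (y + 4)/(y - 1)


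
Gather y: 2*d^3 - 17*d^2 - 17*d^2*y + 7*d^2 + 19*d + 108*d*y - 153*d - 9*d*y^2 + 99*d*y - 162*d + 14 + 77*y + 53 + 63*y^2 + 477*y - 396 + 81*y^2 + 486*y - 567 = 2*d^3 - 10*d^2 - 296*d + y^2*(144 - 9*d) + y*(-17*d^2 + 207*d + 1040) - 896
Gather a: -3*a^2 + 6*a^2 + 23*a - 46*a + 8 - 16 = 3*a^2 - 23*a - 8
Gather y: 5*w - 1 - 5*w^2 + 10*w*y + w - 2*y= -5*w^2 + 6*w + y*(10*w - 2) - 1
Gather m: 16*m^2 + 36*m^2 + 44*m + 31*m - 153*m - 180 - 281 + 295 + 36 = 52*m^2 - 78*m - 130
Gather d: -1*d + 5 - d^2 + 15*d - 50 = -d^2 + 14*d - 45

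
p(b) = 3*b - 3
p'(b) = 3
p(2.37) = 4.11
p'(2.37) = 3.00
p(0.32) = -2.04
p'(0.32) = 3.00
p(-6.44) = -22.32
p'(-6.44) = 3.00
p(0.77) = -0.69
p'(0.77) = 3.00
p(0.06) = -2.82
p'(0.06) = 3.00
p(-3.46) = -13.38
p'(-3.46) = 3.00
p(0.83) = -0.51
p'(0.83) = 3.00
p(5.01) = 12.03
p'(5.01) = 3.00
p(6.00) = 15.00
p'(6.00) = 3.00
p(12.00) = 33.00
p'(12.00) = 3.00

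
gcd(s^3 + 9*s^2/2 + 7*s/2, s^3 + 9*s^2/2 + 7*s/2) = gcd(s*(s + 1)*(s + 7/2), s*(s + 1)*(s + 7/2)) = s^3 + 9*s^2/2 + 7*s/2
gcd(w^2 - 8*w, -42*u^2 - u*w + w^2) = 1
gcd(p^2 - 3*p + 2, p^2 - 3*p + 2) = p^2 - 3*p + 2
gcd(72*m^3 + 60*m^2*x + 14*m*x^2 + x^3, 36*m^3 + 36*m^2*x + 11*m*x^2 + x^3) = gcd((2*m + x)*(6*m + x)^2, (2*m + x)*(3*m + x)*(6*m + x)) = 12*m^2 + 8*m*x + x^2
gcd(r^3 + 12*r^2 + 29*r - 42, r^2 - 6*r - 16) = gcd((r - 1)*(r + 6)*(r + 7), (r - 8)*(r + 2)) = 1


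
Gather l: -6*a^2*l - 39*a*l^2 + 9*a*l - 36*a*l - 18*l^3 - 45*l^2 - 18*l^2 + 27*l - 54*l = -18*l^3 + l^2*(-39*a - 63) + l*(-6*a^2 - 27*a - 27)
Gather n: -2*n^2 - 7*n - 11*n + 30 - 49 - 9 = -2*n^2 - 18*n - 28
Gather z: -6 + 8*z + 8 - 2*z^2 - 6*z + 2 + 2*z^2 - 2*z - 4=0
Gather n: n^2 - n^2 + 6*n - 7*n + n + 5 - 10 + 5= 0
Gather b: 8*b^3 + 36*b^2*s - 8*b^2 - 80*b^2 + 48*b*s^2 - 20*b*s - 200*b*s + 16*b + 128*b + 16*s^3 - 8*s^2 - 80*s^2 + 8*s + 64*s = 8*b^3 + b^2*(36*s - 88) + b*(48*s^2 - 220*s + 144) + 16*s^3 - 88*s^2 + 72*s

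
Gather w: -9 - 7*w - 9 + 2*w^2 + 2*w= 2*w^2 - 5*w - 18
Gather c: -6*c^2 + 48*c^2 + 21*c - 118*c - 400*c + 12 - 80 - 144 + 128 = 42*c^2 - 497*c - 84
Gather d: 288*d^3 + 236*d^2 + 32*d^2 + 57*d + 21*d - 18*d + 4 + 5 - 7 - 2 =288*d^3 + 268*d^2 + 60*d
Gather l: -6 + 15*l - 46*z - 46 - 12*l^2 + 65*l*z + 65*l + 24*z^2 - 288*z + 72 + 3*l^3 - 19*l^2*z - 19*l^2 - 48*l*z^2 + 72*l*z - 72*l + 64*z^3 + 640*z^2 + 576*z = 3*l^3 + l^2*(-19*z - 31) + l*(-48*z^2 + 137*z + 8) + 64*z^3 + 664*z^2 + 242*z + 20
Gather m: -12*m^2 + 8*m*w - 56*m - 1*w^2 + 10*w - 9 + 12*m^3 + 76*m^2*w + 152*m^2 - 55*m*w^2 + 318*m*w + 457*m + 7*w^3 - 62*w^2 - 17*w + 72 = 12*m^3 + m^2*(76*w + 140) + m*(-55*w^2 + 326*w + 401) + 7*w^3 - 63*w^2 - 7*w + 63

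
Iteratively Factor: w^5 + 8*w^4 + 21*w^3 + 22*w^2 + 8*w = (w + 2)*(w^4 + 6*w^3 + 9*w^2 + 4*w) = w*(w + 2)*(w^3 + 6*w^2 + 9*w + 4) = w*(w + 2)*(w + 4)*(w^2 + 2*w + 1) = w*(w + 1)*(w + 2)*(w + 4)*(w + 1)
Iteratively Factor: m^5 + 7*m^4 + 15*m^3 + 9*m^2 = (m)*(m^4 + 7*m^3 + 15*m^2 + 9*m) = m*(m + 3)*(m^3 + 4*m^2 + 3*m) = m*(m + 3)^2*(m^2 + m) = m*(m + 1)*(m + 3)^2*(m)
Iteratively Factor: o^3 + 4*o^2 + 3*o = (o + 1)*(o^2 + 3*o) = (o + 1)*(o + 3)*(o)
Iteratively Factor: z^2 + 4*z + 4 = (z + 2)*(z + 2)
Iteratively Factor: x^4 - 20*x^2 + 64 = (x + 2)*(x^3 - 2*x^2 - 16*x + 32) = (x - 2)*(x + 2)*(x^2 - 16) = (x - 4)*(x - 2)*(x + 2)*(x + 4)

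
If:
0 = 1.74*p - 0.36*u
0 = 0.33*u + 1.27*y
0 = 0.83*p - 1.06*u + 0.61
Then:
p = 0.14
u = 0.69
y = -0.18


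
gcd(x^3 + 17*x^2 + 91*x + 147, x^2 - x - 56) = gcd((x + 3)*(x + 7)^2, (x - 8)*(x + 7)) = x + 7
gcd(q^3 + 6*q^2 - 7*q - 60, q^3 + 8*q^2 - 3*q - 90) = q^2 + 2*q - 15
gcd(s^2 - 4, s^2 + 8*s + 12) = s + 2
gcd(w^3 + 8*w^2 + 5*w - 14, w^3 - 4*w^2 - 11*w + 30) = 1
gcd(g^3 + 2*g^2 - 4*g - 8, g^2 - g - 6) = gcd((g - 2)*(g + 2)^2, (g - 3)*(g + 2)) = g + 2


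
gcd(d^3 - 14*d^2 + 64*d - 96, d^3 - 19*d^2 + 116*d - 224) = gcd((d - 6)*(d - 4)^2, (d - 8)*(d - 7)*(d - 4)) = d - 4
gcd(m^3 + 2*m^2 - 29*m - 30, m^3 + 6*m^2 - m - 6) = m^2 + 7*m + 6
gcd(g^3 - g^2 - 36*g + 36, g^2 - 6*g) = g - 6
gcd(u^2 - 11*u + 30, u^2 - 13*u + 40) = u - 5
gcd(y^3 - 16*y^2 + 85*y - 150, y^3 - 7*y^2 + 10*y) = y - 5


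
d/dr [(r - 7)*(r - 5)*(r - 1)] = 3*r^2 - 26*r + 47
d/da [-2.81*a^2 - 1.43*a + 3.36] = -5.62*a - 1.43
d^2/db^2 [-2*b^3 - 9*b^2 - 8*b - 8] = -12*b - 18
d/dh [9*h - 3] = 9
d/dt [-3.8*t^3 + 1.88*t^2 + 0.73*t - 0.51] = -11.4*t^2 + 3.76*t + 0.73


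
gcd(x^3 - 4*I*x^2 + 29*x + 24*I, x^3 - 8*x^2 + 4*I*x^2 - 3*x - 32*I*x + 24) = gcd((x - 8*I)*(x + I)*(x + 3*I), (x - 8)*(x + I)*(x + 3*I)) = x^2 + 4*I*x - 3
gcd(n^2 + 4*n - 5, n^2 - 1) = n - 1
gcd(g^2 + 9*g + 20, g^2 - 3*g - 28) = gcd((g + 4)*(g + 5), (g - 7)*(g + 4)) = g + 4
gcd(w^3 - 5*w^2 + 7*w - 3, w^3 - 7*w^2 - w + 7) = w - 1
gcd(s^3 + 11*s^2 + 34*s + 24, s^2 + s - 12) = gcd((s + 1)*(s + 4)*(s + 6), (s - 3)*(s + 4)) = s + 4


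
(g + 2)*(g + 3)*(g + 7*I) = g^3 + 5*g^2 + 7*I*g^2 + 6*g + 35*I*g + 42*I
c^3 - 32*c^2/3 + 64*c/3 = c*(c - 8)*(c - 8/3)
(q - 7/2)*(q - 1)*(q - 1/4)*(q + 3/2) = q^4 - 13*q^3/4 - 5*q^2/2 + 97*q/16 - 21/16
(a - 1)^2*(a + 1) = a^3 - a^2 - a + 1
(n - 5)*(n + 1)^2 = n^3 - 3*n^2 - 9*n - 5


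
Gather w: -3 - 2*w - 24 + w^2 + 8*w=w^2 + 6*w - 27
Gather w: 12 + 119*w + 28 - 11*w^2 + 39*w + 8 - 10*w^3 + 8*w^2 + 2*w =-10*w^3 - 3*w^2 + 160*w + 48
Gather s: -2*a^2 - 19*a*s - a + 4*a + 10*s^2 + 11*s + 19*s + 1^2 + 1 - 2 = -2*a^2 + 3*a + 10*s^2 + s*(30 - 19*a)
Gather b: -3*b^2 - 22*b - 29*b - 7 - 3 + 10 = -3*b^2 - 51*b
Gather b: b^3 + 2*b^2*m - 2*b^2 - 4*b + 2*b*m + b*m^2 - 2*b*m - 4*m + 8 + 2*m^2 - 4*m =b^3 + b^2*(2*m - 2) + b*(m^2 - 4) + 2*m^2 - 8*m + 8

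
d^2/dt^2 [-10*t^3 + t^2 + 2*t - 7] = 2 - 60*t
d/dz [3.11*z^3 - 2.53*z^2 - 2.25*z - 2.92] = 9.33*z^2 - 5.06*z - 2.25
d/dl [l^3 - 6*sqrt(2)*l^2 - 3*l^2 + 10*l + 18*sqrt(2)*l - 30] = 3*l^2 - 12*sqrt(2)*l - 6*l + 10 + 18*sqrt(2)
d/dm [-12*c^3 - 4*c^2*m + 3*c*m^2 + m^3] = -4*c^2 + 6*c*m + 3*m^2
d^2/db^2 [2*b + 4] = 0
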